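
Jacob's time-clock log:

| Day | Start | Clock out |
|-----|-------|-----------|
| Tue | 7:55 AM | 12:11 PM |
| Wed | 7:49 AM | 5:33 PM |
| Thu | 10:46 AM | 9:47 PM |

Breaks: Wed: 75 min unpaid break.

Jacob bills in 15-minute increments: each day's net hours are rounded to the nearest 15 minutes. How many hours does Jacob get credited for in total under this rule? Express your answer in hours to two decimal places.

23.75 hours

Tue: 7:55 AM–12:11 PM = 4 h 16 min → rounds to 4 h 15 min
Wed: 7:49 AM–5:33 PM = 9 h 44 min − 75 min = 8 h 29 min → rounds to 8 h 30 min
Thu: 10:46 AM–9:47 PM = 11 h 1 min → rounds to 11 h 0 min
Total credited: 23 h 45 min.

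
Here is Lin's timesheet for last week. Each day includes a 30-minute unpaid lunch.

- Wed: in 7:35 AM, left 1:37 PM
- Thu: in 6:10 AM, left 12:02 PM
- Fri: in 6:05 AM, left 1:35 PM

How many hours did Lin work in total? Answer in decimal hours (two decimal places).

Wed: 7:35 AM–1:37 PM = 6 h 2 min; less 30 min break → 5 h 32 min
Thu: 6:10 AM–12:02 PM = 5 h 52 min; less 30 min break → 5 h 22 min
Fri: 6:05 AM–1:35 PM = 7 h 30 min; less 30 min break → 7 h 0 min
Total: 5 h 32 min + 5 h 22 min + 7 h 0 min = 17 h 54 min.

17.90 hours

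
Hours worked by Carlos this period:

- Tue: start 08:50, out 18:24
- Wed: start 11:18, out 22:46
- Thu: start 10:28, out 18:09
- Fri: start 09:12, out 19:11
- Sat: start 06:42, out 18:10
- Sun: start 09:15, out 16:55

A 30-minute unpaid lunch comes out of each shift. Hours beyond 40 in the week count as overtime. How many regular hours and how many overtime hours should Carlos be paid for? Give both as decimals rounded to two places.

Tue: 08:50–18:24 = 9 h 34 min; less 30 min break → 9 h 4 min
Wed: 11:18–22:46 = 11 h 28 min; less 30 min break → 10 h 58 min
Thu: 10:28–18:09 = 7 h 41 min; less 30 min break → 7 h 11 min
Fri: 09:12–19:11 = 9 h 59 min; less 30 min break → 9 h 29 min
Sat: 06:42–18:10 = 11 h 28 min; less 30 min break → 10 h 58 min
Sun: 09:15–16:55 = 7 h 40 min; less 30 min break → 7 h 10 min
Total worked: 54 h 50 min = 54.83 h.
Threshold 40 h → overtime 14 h 50 min, regular 40 h 0 min.

Regular 40.00 hours, overtime 14.83 hours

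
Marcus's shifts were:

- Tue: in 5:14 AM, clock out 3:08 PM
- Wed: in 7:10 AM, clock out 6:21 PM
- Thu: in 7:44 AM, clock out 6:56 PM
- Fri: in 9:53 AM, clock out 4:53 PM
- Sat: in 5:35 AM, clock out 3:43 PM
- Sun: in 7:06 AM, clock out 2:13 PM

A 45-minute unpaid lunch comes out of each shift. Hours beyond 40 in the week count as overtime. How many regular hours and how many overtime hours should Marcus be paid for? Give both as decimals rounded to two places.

Regular 40.00 hours, overtime 12.03 hours

Tue: 5:14 AM–3:08 PM = 9 h 54 min; less 45 min break → 9 h 9 min
Wed: 7:10 AM–6:21 PM = 11 h 11 min; less 45 min break → 10 h 26 min
Thu: 7:44 AM–6:56 PM = 11 h 12 min; less 45 min break → 10 h 27 min
Fri: 9:53 AM–4:53 PM = 7 h 0 min; less 45 min break → 6 h 15 min
Sat: 5:35 AM–3:43 PM = 10 h 8 min; less 45 min break → 9 h 23 min
Sun: 7:06 AM–2:13 PM = 7 h 7 min; less 45 min break → 6 h 22 min
Total worked: 52 h 2 min = 52.03 h.
Threshold 40 h → overtime 12 h 2 min, regular 40 h 0 min.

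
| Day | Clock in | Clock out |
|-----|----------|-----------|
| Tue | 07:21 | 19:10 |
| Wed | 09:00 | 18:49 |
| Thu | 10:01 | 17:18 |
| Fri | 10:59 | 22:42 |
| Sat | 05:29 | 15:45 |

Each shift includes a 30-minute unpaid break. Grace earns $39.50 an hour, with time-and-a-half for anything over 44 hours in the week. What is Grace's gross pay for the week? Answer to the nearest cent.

Tue: 07:21–19:10 = 11 h 49 min; less 30 min break → 11 h 19 min
Wed: 09:00–18:49 = 9 h 49 min; less 30 min break → 9 h 19 min
Thu: 10:01–17:18 = 7 h 17 min; less 30 min break → 6 h 47 min
Fri: 10:59–22:42 = 11 h 43 min; less 30 min break → 11 h 13 min
Sat: 05:29–15:45 = 10 h 16 min; less 30 min break → 9 h 46 min
Total worked: 48 h 24 min = 2904 min.
Regular 44 h 0 min = 2640 min at $39.50/h; overtime 4 h 24 min = 264 min at $59.25/h.
Pay = (2640 × $39.50 + 264 × $59.25) ÷ 60 = $1998.70.

$1998.70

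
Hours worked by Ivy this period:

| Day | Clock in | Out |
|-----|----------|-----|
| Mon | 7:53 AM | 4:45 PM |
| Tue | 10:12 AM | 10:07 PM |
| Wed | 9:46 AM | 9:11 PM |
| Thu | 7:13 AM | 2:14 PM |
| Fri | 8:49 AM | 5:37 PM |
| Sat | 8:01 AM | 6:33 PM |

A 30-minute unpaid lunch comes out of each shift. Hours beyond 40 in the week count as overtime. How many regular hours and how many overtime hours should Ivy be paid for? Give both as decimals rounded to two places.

Mon: 7:53 AM–4:45 PM = 8 h 52 min; less 30 min break → 8 h 22 min
Tue: 10:12 AM–10:07 PM = 11 h 55 min; less 30 min break → 11 h 25 min
Wed: 9:46 AM–9:11 PM = 11 h 25 min; less 30 min break → 10 h 55 min
Thu: 7:13 AM–2:14 PM = 7 h 1 min; less 30 min break → 6 h 31 min
Fri: 8:49 AM–5:37 PM = 8 h 48 min; less 30 min break → 8 h 18 min
Sat: 8:01 AM–6:33 PM = 10 h 32 min; less 30 min break → 10 h 2 min
Total worked: 55 h 33 min = 55.55 h.
Threshold 40 h → overtime 15 h 33 min, regular 40 h 0 min.

Regular 40.00 hours, overtime 15.55 hours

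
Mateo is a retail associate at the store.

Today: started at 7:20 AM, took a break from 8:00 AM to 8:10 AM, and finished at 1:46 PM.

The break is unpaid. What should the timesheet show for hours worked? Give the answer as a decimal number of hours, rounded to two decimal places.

6.27 hours

Today: 7:20 AM–1:46 PM = 6 h 26 min; less 10 min break → 6 h 16 min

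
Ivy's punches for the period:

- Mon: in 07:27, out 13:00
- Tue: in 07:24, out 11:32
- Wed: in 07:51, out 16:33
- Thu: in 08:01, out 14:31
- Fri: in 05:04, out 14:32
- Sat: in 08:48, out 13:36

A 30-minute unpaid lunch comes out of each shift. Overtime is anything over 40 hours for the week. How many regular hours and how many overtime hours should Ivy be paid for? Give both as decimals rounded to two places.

Mon: 07:27–13:00 = 5 h 33 min; less 30 min break → 5 h 3 min
Tue: 07:24–11:32 = 4 h 8 min; less 30 min break → 3 h 38 min
Wed: 07:51–16:33 = 8 h 42 min; less 30 min break → 8 h 12 min
Thu: 08:01–14:31 = 6 h 30 min; less 30 min break → 6 h 0 min
Fri: 05:04–14:32 = 9 h 28 min; less 30 min break → 8 h 58 min
Sat: 08:48–13:36 = 4 h 48 min; less 30 min break → 4 h 18 min
Total worked: 36 h 9 min = 36.15 h.
Threshold 40 h → overtime 0 h 0 min, regular 36 h 9 min.

Regular 36.15 hours, overtime 0.00 hours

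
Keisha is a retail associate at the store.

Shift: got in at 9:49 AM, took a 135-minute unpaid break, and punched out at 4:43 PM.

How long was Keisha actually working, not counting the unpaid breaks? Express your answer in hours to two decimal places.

4.65 hours

Shift: 9:49 AM–4:43 PM = 6 h 54 min; less 135 min break → 4 h 39 min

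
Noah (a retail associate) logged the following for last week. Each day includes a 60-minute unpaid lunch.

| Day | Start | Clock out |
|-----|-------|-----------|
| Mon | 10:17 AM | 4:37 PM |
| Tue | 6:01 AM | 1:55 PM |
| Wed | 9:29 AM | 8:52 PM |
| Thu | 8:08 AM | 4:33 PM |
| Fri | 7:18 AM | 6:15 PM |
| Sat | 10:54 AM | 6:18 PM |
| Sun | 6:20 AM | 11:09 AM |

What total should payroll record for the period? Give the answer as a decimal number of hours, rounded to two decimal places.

Mon: 10:17 AM–4:37 PM = 6 h 20 min; less 60 min break → 5 h 20 min
Tue: 6:01 AM–1:55 PM = 7 h 54 min; less 60 min break → 6 h 54 min
Wed: 9:29 AM–8:52 PM = 11 h 23 min; less 60 min break → 10 h 23 min
Thu: 8:08 AM–4:33 PM = 8 h 25 min; less 60 min break → 7 h 25 min
Fri: 7:18 AM–6:15 PM = 10 h 57 min; less 60 min break → 9 h 57 min
Sat: 10:54 AM–6:18 PM = 7 h 24 min; less 60 min break → 6 h 24 min
Sun: 6:20 AM–11:09 AM = 4 h 49 min; less 60 min break → 3 h 49 min
Total: 5 h 20 min + 6 h 54 min + 10 h 23 min + 7 h 25 min + 9 h 57 min + 6 h 24 min + 3 h 49 min = 50 h 12 min.

50.20 hours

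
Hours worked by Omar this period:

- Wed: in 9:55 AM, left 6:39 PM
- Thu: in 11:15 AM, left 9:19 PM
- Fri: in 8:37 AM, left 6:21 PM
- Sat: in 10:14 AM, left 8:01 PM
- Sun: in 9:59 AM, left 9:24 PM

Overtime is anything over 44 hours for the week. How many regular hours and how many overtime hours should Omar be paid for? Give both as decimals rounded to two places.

Regular 44.00 hours, overtime 5.73 hours

Wed: 9:55 AM–6:39 PM = 8 h 44 min
Thu: 11:15 AM–9:19 PM = 10 h 4 min
Fri: 8:37 AM–6:21 PM = 9 h 44 min
Sat: 10:14 AM–8:01 PM = 9 h 47 min
Sun: 9:59 AM–9:24 PM = 11 h 25 min
Total worked: 49 h 44 min = 49.73 h.
Threshold 44 h → overtime 5 h 44 min, regular 44 h 0 min.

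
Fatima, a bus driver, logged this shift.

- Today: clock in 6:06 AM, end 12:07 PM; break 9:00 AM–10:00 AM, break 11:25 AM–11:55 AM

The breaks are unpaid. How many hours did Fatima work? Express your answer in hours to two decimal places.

Today: 6:06 AM–12:07 PM = 6 h 1 min; less 90 min break → 4 h 31 min

4.52 hours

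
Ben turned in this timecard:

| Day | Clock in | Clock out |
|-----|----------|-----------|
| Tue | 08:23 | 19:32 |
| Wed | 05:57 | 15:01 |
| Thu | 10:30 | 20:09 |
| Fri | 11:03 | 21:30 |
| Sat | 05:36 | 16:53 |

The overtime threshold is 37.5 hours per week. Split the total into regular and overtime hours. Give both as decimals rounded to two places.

Regular 37.50 hours, overtime 14.10 hours

Tue: 08:23–19:32 = 11 h 9 min
Wed: 05:57–15:01 = 9 h 4 min
Thu: 10:30–20:09 = 9 h 39 min
Fri: 11:03–21:30 = 10 h 27 min
Sat: 05:36–16:53 = 11 h 17 min
Total worked: 51 h 36 min = 51.60 h.
Threshold 37.5 h → overtime 14 h 6 min, regular 37 h 30 min.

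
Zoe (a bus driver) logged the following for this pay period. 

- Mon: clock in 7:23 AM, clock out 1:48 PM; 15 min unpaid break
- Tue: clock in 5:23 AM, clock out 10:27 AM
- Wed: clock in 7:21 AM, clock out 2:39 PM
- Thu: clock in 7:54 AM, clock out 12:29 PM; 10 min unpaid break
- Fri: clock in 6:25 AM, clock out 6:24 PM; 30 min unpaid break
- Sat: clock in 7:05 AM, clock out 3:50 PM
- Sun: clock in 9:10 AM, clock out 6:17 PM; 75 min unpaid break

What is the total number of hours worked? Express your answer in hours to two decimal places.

51.05 hours

Mon: 7:23 AM–1:48 PM = 6 h 25 min; less 15 min break → 6 h 10 min
Tue: 5:23 AM–10:27 AM = 5 h 4 min
Wed: 7:21 AM–2:39 PM = 7 h 18 min
Thu: 7:54 AM–12:29 PM = 4 h 35 min; less 10 min break → 4 h 25 min
Fri: 6:25 AM–6:24 PM = 11 h 59 min; less 30 min break → 11 h 29 min
Sat: 7:05 AM–3:50 PM = 8 h 45 min
Sun: 9:10 AM–6:17 PM = 9 h 7 min; less 75 min break → 7 h 52 min
Total: 6 h 10 min + 5 h 4 min + 7 h 18 min + 4 h 25 min + 11 h 29 min + 8 h 45 min + 7 h 52 min = 51 h 3 min.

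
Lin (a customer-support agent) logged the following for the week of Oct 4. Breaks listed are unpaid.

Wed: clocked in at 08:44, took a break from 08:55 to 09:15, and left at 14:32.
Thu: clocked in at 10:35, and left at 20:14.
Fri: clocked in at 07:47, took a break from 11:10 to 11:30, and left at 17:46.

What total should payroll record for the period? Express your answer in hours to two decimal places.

24.77 hours

Wed: 08:44–14:32 = 5 h 48 min; less 20 min break → 5 h 28 min
Thu: 10:35–20:14 = 9 h 39 min
Fri: 07:47–17:46 = 9 h 59 min; less 20 min break → 9 h 39 min
Total: 5 h 28 min + 9 h 39 min + 9 h 39 min = 24 h 46 min.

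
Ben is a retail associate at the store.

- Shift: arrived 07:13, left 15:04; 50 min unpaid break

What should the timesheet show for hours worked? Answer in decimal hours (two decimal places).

Shift: 07:13–15:04 = 7 h 51 min; less 50 min break → 7 h 1 min

7.02 hours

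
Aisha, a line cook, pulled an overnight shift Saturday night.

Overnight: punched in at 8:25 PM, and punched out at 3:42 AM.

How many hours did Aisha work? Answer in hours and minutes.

7 h 17 min

Overnight: 8:25 PM → midnight = 3 h 35 min; midnight → 3:42 AM = 3 h 42 min; span 7 h 17 min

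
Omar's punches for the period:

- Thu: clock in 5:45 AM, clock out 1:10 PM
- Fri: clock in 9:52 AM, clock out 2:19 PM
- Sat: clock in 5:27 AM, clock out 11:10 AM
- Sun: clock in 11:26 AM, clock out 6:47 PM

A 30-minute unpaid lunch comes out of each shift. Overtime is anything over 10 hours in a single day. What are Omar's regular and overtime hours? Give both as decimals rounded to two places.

Thu: 5:45 AM–1:10 PM = 7 h 25 min; less 30 min break → 6 h 55 min
Fri: 9:52 AM–2:19 PM = 4 h 27 min; less 30 min break → 3 h 57 min
Sat: 5:27 AM–11:10 AM = 5 h 43 min; less 30 min break → 5 h 13 min
Sun: 11:26 AM–6:47 PM = 7 h 21 min; less 30 min break → 6 h 51 min
Thu reg 6 h 55 min / OT 0 h 0 min; Fri reg 3 h 57 min / OT 0 h 0 min; Sat reg 5 h 13 min / OT 0 h 0 min; Sun reg 6 h 51 min / OT 0 h 0 min.
Totals: regular 22 h 56 min, overtime 0 h 0 min.

Regular 22.93 hours, overtime 0.00 hours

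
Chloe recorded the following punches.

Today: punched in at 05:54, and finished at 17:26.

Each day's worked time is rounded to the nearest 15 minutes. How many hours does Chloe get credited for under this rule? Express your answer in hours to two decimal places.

11.50 hours

Today: 05:54–17:26 = 11 h 32 min → rounds to 11 h 30 min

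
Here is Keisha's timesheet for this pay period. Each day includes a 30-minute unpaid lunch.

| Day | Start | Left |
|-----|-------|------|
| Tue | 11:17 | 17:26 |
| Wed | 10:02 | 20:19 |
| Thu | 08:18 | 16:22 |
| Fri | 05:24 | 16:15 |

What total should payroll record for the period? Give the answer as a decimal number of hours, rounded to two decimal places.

Tue: 11:17–17:26 = 6 h 9 min; less 30 min break → 5 h 39 min
Wed: 10:02–20:19 = 10 h 17 min; less 30 min break → 9 h 47 min
Thu: 08:18–16:22 = 8 h 4 min; less 30 min break → 7 h 34 min
Fri: 05:24–16:15 = 10 h 51 min; less 30 min break → 10 h 21 min
Total: 5 h 39 min + 9 h 47 min + 7 h 34 min + 10 h 21 min = 33 h 21 min.

33.35 hours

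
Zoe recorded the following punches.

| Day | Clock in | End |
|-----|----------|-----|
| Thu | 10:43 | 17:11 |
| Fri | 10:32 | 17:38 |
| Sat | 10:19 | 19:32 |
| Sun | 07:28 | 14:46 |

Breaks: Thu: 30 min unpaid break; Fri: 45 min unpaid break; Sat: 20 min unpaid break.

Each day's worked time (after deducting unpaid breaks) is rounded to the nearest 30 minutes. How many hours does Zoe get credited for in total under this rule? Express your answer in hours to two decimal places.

29.00 hours

Thu: 10:43–17:11 = 6 h 28 min − 30 min = 5 h 58 min → rounds to 6 h 0 min
Fri: 10:32–17:38 = 7 h 6 min − 45 min = 6 h 21 min → rounds to 6 h 30 min
Sat: 10:19–19:32 = 9 h 13 min − 20 min = 8 h 53 min → rounds to 9 h 0 min
Sun: 07:28–14:46 = 7 h 18 min → rounds to 7 h 30 min
Total credited: 29 h 0 min.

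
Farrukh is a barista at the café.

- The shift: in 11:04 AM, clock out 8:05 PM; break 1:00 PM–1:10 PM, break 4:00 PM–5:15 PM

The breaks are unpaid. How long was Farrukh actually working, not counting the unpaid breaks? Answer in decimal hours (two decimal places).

7.60 hours

The shift: 11:04 AM–8:05 PM = 9 h 1 min; less 85 min break → 7 h 36 min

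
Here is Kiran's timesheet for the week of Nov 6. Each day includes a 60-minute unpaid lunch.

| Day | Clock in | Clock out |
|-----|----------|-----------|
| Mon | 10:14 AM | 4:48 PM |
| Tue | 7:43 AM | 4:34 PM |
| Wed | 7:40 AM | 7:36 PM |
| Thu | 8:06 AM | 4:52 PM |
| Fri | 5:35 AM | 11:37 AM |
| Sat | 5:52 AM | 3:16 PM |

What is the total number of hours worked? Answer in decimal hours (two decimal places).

Mon: 10:14 AM–4:48 PM = 6 h 34 min; less 60 min break → 5 h 34 min
Tue: 7:43 AM–4:34 PM = 8 h 51 min; less 60 min break → 7 h 51 min
Wed: 7:40 AM–7:36 PM = 11 h 56 min; less 60 min break → 10 h 56 min
Thu: 8:06 AM–4:52 PM = 8 h 46 min; less 60 min break → 7 h 46 min
Fri: 5:35 AM–11:37 AM = 6 h 2 min; less 60 min break → 5 h 2 min
Sat: 5:52 AM–3:16 PM = 9 h 24 min; less 60 min break → 8 h 24 min
Total: 5 h 34 min + 7 h 51 min + 10 h 56 min + 7 h 46 min + 5 h 2 min + 8 h 24 min = 45 h 33 min.

45.55 hours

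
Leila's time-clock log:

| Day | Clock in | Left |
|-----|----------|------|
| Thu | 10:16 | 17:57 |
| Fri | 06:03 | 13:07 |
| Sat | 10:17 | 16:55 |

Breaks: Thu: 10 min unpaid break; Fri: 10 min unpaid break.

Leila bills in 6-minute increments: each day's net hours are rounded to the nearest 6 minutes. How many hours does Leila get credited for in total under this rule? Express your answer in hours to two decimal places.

Thu: 10:16–17:57 = 7 h 41 min − 10 min = 7 h 31 min → rounds to 7 h 30 min
Fri: 06:03–13:07 = 7 h 4 min − 10 min = 6 h 54 min → rounds to 6 h 54 min
Sat: 10:17–16:55 = 6 h 38 min → rounds to 6 h 36 min
Total credited: 21 h 0 min.

21.00 hours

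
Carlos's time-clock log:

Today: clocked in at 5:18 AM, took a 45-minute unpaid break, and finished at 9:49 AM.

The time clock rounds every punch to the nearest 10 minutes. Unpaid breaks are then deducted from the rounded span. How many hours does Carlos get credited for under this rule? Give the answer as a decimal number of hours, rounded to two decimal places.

Today: in 5:18 AM→5:20 AM, out 9:49 AM→9:50 AM; 4 h 30 min − 45 min = 3 h 45 min

3.75 hours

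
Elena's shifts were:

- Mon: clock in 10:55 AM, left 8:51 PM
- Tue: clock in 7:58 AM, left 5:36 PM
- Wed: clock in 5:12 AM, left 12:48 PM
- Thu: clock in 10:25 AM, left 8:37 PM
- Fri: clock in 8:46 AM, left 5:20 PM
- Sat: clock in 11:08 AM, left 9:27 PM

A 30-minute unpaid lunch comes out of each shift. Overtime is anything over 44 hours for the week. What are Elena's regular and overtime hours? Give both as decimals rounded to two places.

Mon: 10:55 AM–8:51 PM = 9 h 56 min; less 30 min break → 9 h 26 min
Tue: 7:58 AM–5:36 PM = 9 h 38 min; less 30 min break → 9 h 8 min
Wed: 5:12 AM–12:48 PM = 7 h 36 min; less 30 min break → 7 h 6 min
Thu: 10:25 AM–8:37 PM = 10 h 12 min; less 30 min break → 9 h 42 min
Fri: 8:46 AM–5:20 PM = 8 h 34 min; less 30 min break → 8 h 4 min
Sat: 11:08 AM–9:27 PM = 10 h 19 min; less 30 min break → 9 h 49 min
Total worked: 53 h 15 min = 53.25 h.
Threshold 44 h → overtime 9 h 15 min, regular 44 h 0 min.

Regular 44.00 hours, overtime 9.25 hours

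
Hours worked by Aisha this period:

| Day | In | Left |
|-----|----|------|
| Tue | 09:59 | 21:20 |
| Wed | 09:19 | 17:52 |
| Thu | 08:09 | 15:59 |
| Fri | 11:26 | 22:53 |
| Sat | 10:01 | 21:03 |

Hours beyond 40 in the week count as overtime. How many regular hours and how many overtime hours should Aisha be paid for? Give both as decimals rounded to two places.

Regular 40.00 hours, overtime 10.22 hours

Tue: 09:59–21:20 = 11 h 21 min
Wed: 09:19–17:52 = 8 h 33 min
Thu: 08:09–15:59 = 7 h 50 min
Fri: 11:26–22:53 = 11 h 27 min
Sat: 10:01–21:03 = 11 h 2 min
Total worked: 50 h 13 min = 50.22 h.
Threshold 40 h → overtime 10 h 13 min, regular 40 h 0 min.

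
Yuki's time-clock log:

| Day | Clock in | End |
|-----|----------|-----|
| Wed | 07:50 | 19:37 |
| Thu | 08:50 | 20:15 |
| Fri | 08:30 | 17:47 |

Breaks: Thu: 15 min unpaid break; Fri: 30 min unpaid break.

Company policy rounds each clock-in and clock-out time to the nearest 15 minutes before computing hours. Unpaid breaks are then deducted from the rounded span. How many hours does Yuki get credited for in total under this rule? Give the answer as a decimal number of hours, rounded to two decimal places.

Wed: in 07:50→07:45, out 19:37→19:30; 11 h 45 min
Thu: in 08:50→08:45, out 20:15→20:15; 11 h 30 min − 15 min = 11 h 15 min
Fri: in 08:30→08:30, out 17:47→17:45; 9 h 15 min − 30 min = 8 h 45 min
Total credited: 31 h 45 min.

31.75 hours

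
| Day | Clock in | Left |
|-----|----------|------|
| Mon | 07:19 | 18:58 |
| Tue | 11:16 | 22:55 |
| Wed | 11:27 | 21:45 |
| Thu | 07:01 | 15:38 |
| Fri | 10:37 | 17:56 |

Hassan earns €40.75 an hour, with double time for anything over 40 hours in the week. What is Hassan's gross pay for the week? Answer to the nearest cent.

Mon: 07:19–18:58 = 11 h 39 min
Tue: 11:16–22:55 = 11 h 39 min
Wed: 11:27–21:45 = 10 h 18 min
Thu: 07:01–15:38 = 8 h 37 min
Fri: 10:37–17:56 = 7 h 19 min
Total worked: 49 h 32 min = 2972 min.
Regular 40 h 0 min = 2400 min at €40.75/h; overtime 9 h 32 min = 572 min at €81.50/h.
Pay = (2400 × €40.75 + 572 × €81.50) ÷ 60 = €2406.97.

€2406.97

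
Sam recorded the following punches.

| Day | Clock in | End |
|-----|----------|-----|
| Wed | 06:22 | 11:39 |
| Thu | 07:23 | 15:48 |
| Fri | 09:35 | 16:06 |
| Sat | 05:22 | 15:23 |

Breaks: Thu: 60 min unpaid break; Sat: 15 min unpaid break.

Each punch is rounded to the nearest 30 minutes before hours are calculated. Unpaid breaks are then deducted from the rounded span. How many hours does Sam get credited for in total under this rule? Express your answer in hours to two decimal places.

Wed: in 06:22→06:30, out 11:39→11:30; 5 h 0 min
Thu: in 07:23→07:30, out 15:48→16:00; 8 h 30 min − 60 min = 7 h 30 min
Fri: in 09:35→09:30, out 16:06→16:00; 6 h 30 min
Sat: in 05:22→05:30, out 15:23→15:30; 10 h 0 min − 15 min = 9 h 45 min
Total credited: 28 h 45 min.

28.75 hours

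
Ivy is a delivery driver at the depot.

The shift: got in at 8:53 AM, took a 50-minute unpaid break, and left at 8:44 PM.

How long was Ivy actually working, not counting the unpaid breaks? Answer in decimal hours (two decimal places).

The shift: 8:53 AM–8:44 PM = 11 h 51 min; less 50 min break → 11 h 1 min

11.02 hours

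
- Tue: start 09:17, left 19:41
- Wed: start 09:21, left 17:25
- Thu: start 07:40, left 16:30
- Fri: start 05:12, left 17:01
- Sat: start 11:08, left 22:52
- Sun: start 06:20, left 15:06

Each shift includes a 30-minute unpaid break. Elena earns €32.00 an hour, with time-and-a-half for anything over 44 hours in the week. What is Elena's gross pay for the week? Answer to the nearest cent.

€2013.60

Tue: 09:17–19:41 = 10 h 24 min; less 30 min break → 9 h 54 min
Wed: 09:21–17:25 = 8 h 4 min; less 30 min break → 7 h 34 min
Thu: 07:40–16:30 = 8 h 50 min; less 30 min break → 8 h 20 min
Fri: 05:12–17:01 = 11 h 49 min; less 30 min break → 11 h 19 min
Sat: 11:08–22:52 = 11 h 44 min; less 30 min break → 11 h 14 min
Sun: 06:20–15:06 = 8 h 46 min; less 30 min break → 8 h 16 min
Total worked: 56 h 37 min = 3397 min.
Regular 44 h 0 min = 2640 min at €32.00/h; overtime 12 h 37 min = 757 min at €48.00/h.
Pay = (2640 × €32.00 + 757 × €48.00) ÷ 60 = €2013.60.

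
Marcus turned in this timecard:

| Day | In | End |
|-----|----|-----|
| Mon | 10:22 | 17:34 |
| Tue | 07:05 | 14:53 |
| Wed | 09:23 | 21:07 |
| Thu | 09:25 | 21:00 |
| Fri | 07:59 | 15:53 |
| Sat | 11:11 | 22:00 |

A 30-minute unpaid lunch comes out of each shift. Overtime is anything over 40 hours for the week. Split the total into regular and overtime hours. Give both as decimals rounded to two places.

Regular 40.00 hours, overtime 14.03 hours

Mon: 10:22–17:34 = 7 h 12 min; less 30 min break → 6 h 42 min
Tue: 07:05–14:53 = 7 h 48 min; less 30 min break → 7 h 18 min
Wed: 09:23–21:07 = 11 h 44 min; less 30 min break → 11 h 14 min
Thu: 09:25–21:00 = 11 h 35 min; less 30 min break → 11 h 5 min
Fri: 07:59–15:53 = 7 h 54 min; less 30 min break → 7 h 24 min
Sat: 11:11–22:00 = 10 h 49 min; less 30 min break → 10 h 19 min
Total worked: 54 h 2 min = 54.03 h.
Threshold 40 h → overtime 14 h 2 min, regular 40 h 0 min.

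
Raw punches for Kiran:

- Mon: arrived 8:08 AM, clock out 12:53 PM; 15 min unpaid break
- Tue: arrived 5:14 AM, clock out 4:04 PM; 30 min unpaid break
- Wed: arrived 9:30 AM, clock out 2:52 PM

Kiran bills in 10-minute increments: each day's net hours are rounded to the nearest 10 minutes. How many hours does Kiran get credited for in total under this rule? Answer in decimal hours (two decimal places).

20.17 hours

Mon: 8:08 AM–12:53 PM = 4 h 45 min − 15 min = 4 h 30 min → rounds to 4 h 30 min
Tue: 5:14 AM–4:04 PM = 10 h 50 min − 30 min = 10 h 20 min → rounds to 10 h 20 min
Wed: 9:30 AM–2:52 PM = 5 h 22 min → rounds to 5 h 20 min
Total credited: 20 h 10 min.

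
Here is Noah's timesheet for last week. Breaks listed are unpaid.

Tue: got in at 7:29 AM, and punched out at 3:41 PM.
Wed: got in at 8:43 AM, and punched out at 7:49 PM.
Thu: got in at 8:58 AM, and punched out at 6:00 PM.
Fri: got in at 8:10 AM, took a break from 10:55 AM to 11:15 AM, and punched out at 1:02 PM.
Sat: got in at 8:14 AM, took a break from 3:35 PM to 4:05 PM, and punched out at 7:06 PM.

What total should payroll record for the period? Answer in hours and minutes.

Tue: 7:29 AM–3:41 PM = 8 h 12 min
Wed: 8:43 AM–7:49 PM = 11 h 6 min
Thu: 8:58 AM–6:00 PM = 9 h 2 min
Fri: 8:10 AM–1:02 PM = 4 h 52 min; less 20 min break → 4 h 32 min
Sat: 8:14 AM–7:06 PM = 10 h 52 min; less 30 min break → 10 h 22 min
Total: 8 h 12 min + 11 h 6 min + 9 h 2 min + 4 h 32 min + 10 h 22 min = 43 h 14 min.

43 h 14 min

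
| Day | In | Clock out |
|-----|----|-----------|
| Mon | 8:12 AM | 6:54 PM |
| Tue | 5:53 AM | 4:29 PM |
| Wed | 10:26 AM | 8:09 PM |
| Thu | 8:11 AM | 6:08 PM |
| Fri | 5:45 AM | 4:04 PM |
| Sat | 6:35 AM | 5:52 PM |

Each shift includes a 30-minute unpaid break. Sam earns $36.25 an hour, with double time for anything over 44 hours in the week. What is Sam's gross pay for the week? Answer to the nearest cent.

$2723.58

Mon: 8:12 AM–6:54 PM = 10 h 42 min; less 30 min break → 10 h 12 min
Tue: 5:53 AM–4:29 PM = 10 h 36 min; less 30 min break → 10 h 6 min
Wed: 10:26 AM–8:09 PM = 9 h 43 min; less 30 min break → 9 h 13 min
Thu: 8:11 AM–6:08 PM = 9 h 57 min; less 30 min break → 9 h 27 min
Fri: 5:45 AM–4:04 PM = 10 h 19 min; less 30 min break → 9 h 49 min
Sat: 6:35 AM–5:52 PM = 11 h 17 min; less 30 min break → 10 h 47 min
Total worked: 59 h 34 min = 3574 min.
Regular 44 h 0 min = 2640 min at $36.25/h; overtime 15 h 34 min = 934 min at $72.50/h.
Pay = (2640 × $36.25 + 934 × $72.50) ÷ 60 = $2723.58.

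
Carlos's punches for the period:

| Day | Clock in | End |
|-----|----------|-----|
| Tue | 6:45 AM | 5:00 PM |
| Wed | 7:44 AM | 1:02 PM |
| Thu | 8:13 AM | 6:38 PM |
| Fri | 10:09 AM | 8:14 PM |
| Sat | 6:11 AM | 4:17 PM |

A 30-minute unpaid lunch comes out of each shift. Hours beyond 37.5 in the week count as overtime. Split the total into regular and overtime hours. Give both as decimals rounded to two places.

Tue: 6:45 AM–5:00 PM = 10 h 15 min; less 30 min break → 9 h 45 min
Wed: 7:44 AM–1:02 PM = 5 h 18 min; less 30 min break → 4 h 48 min
Thu: 8:13 AM–6:38 PM = 10 h 25 min; less 30 min break → 9 h 55 min
Fri: 10:09 AM–8:14 PM = 10 h 5 min; less 30 min break → 9 h 35 min
Sat: 6:11 AM–4:17 PM = 10 h 6 min; less 30 min break → 9 h 36 min
Total worked: 43 h 39 min = 43.65 h.
Threshold 37.5 h → overtime 6 h 9 min, regular 37 h 30 min.

Regular 37.50 hours, overtime 6.15 hours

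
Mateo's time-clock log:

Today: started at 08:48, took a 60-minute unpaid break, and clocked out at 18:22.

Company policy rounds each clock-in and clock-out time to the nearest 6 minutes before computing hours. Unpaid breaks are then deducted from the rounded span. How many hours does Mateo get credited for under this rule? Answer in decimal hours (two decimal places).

8.60 hours

Today: in 08:48→08:48, out 18:22→18:24; 9 h 36 min − 60 min = 8 h 36 min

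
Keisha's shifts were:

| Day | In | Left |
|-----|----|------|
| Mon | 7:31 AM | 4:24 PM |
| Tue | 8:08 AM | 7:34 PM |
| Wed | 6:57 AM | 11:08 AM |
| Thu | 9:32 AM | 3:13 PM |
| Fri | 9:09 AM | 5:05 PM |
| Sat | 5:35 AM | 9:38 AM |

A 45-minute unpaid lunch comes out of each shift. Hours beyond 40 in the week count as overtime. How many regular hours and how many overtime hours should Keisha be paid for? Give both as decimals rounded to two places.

Mon: 7:31 AM–4:24 PM = 8 h 53 min; less 45 min break → 8 h 8 min
Tue: 8:08 AM–7:34 PM = 11 h 26 min; less 45 min break → 10 h 41 min
Wed: 6:57 AM–11:08 AM = 4 h 11 min; less 45 min break → 3 h 26 min
Thu: 9:32 AM–3:13 PM = 5 h 41 min; less 45 min break → 4 h 56 min
Fri: 9:09 AM–5:05 PM = 7 h 56 min; less 45 min break → 7 h 11 min
Sat: 5:35 AM–9:38 AM = 4 h 3 min; less 45 min break → 3 h 18 min
Total worked: 37 h 40 min = 37.67 h.
Threshold 40 h → overtime 0 h 0 min, regular 37 h 40 min.

Regular 37.67 hours, overtime 0.00 hours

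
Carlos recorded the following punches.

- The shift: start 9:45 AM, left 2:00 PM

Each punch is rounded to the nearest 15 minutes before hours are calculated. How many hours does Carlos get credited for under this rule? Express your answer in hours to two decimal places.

4.25 hours

The shift: in 9:45 AM→9:45 AM, out 2:00 PM→2:00 PM; 4 h 15 min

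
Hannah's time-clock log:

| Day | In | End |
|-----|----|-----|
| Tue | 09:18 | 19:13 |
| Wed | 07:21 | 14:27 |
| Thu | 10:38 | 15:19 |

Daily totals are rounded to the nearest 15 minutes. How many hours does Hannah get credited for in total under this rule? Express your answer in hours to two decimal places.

Tue: 09:18–19:13 = 9 h 55 min → rounds to 10 h 0 min
Wed: 07:21–14:27 = 7 h 6 min → rounds to 7 h 0 min
Thu: 10:38–15:19 = 4 h 41 min → rounds to 4 h 45 min
Total credited: 21 h 45 min.

21.75 hours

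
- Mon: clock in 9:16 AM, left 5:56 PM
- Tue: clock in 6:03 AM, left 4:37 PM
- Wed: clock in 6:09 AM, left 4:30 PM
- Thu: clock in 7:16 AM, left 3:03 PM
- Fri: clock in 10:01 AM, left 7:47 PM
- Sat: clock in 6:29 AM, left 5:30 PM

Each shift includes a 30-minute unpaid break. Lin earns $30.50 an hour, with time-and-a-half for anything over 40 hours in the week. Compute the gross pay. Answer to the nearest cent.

Mon: 9:16 AM–5:56 PM = 8 h 40 min; less 30 min break → 8 h 10 min
Tue: 6:03 AM–4:37 PM = 10 h 34 min; less 30 min break → 10 h 4 min
Wed: 6:09 AM–4:30 PM = 10 h 21 min; less 30 min break → 9 h 51 min
Thu: 7:16 AM–3:03 PM = 7 h 47 min; less 30 min break → 7 h 17 min
Fri: 10:01 AM–7:47 PM = 9 h 46 min; less 30 min break → 9 h 16 min
Sat: 6:29 AM–5:30 PM = 11 h 1 min; less 30 min break → 10 h 31 min
Total worked: 55 h 9 min = 3309 min.
Regular 40 h 0 min = 2400 min at $30.50/h; overtime 15 h 9 min = 909 min at $45.75/h.
Pay = (2400 × $30.50 + 909 × $45.75) ÷ 60 = $1913.11.

$1913.11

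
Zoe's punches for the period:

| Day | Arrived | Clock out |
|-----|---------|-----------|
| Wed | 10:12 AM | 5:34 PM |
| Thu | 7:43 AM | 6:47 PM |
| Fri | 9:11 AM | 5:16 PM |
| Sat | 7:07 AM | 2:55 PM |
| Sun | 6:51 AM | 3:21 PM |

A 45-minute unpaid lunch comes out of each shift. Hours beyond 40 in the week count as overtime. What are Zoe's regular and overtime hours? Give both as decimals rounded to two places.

Regular 39.07 hours, overtime 0.00 hours

Wed: 10:12 AM–5:34 PM = 7 h 22 min; less 45 min break → 6 h 37 min
Thu: 7:43 AM–6:47 PM = 11 h 4 min; less 45 min break → 10 h 19 min
Fri: 9:11 AM–5:16 PM = 8 h 5 min; less 45 min break → 7 h 20 min
Sat: 7:07 AM–2:55 PM = 7 h 48 min; less 45 min break → 7 h 3 min
Sun: 6:51 AM–3:21 PM = 8 h 30 min; less 45 min break → 7 h 45 min
Total worked: 39 h 4 min = 39.07 h.
Threshold 40 h → overtime 0 h 0 min, regular 39 h 4 min.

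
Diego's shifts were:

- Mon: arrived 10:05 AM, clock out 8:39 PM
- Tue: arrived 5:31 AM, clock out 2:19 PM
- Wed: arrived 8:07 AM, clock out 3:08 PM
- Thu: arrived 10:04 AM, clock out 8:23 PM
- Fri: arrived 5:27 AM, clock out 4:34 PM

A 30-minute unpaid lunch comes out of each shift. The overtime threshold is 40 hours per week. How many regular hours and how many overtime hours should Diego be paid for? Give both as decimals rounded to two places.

Mon: 10:05 AM–8:39 PM = 10 h 34 min; less 30 min break → 10 h 4 min
Tue: 5:31 AM–2:19 PM = 8 h 48 min; less 30 min break → 8 h 18 min
Wed: 8:07 AM–3:08 PM = 7 h 1 min; less 30 min break → 6 h 31 min
Thu: 10:04 AM–8:23 PM = 10 h 19 min; less 30 min break → 9 h 49 min
Fri: 5:27 AM–4:34 PM = 11 h 7 min; less 30 min break → 10 h 37 min
Total worked: 45 h 19 min = 45.32 h.
Threshold 40 h → overtime 5 h 19 min, regular 40 h 0 min.

Regular 40.00 hours, overtime 5.32 hours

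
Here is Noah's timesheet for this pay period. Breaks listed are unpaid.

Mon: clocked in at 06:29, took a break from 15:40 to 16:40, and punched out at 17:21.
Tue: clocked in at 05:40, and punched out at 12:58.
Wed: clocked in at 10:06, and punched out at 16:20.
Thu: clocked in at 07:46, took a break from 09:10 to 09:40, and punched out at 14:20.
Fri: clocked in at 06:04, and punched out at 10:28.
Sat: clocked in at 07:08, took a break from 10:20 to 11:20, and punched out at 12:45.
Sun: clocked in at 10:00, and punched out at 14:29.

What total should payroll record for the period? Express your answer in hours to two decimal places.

Mon: 06:29–17:21 = 10 h 52 min; less 60 min break → 9 h 52 min
Tue: 05:40–12:58 = 7 h 18 min
Wed: 10:06–16:20 = 6 h 14 min
Thu: 07:46–14:20 = 6 h 34 min; less 30 min break → 6 h 4 min
Fri: 06:04–10:28 = 4 h 24 min
Sat: 07:08–12:45 = 5 h 37 min; less 60 min break → 4 h 37 min
Sun: 10:00–14:29 = 4 h 29 min
Total: 9 h 52 min + 7 h 18 min + 6 h 14 min + 6 h 4 min + 4 h 24 min + 4 h 37 min + 4 h 29 min = 42 h 58 min.

42.97 hours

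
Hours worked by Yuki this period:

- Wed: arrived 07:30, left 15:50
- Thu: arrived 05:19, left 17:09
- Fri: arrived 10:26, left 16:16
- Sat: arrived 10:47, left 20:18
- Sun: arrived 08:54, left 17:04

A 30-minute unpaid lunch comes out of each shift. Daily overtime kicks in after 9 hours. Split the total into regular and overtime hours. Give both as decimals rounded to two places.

Wed: 07:30–15:50 = 8 h 20 min; less 30 min break → 7 h 50 min
Thu: 05:19–17:09 = 11 h 50 min; less 30 min break → 11 h 20 min
Fri: 10:26–16:16 = 5 h 50 min; less 30 min break → 5 h 20 min
Sat: 10:47–20:18 = 9 h 31 min; less 30 min break → 9 h 1 min
Sun: 08:54–17:04 = 8 h 10 min; less 30 min break → 7 h 40 min
Wed reg 7 h 50 min / OT 0 h 0 min; Thu reg 9 h 0 min / OT 2 h 20 min; Fri reg 5 h 20 min / OT 0 h 0 min; Sat reg 9 h 0 min / OT 0 h 1 min; Sun reg 7 h 40 min / OT 0 h 0 min.
Totals: regular 38 h 50 min, overtime 2 h 21 min.

Regular 38.83 hours, overtime 2.35 hours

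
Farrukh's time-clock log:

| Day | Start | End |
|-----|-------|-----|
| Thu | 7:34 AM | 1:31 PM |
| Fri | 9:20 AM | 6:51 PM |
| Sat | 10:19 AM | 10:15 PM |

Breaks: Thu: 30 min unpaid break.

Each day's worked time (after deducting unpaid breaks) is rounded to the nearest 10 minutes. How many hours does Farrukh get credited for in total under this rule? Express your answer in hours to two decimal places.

Thu: 7:34 AM–1:31 PM = 5 h 57 min − 30 min = 5 h 27 min → rounds to 5 h 30 min
Fri: 9:20 AM–6:51 PM = 9 h 31 min → rounds to 9 h 30 min
Sat: 10:19 AM–10:15 PM = 11 h 56 min → rounds to 12 h 0 min
Total credited: 27 h 0 min.

27.00 hours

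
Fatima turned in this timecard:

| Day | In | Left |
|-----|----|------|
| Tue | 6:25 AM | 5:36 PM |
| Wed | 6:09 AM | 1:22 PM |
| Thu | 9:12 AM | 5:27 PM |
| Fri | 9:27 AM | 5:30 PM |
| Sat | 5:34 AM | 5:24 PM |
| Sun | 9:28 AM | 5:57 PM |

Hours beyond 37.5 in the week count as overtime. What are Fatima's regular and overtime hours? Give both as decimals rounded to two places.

Regular 37.50 hours, overtime 17.52 hours

Tue: 6:25 AM–5:36 PM = 11 h 11 min
Wed: 6:09 AM–1:22 PM = 7 h 13 min
Thu: 9:12 AM–5:27 PM = 8 h 15 min
Fri: 9:27 AM–5:30 PM = 8 h 3 min
Sat: 5:34 AM–5:24 PM = 11 h 50 min
Sun: 9:28 AM–5:57 PM = 8 h 29 min
Total worked: 55 h 1 min = 55.02 h.
Threshold 37.5 h → overtime 17 h 31 min, regular 37 h 30 min.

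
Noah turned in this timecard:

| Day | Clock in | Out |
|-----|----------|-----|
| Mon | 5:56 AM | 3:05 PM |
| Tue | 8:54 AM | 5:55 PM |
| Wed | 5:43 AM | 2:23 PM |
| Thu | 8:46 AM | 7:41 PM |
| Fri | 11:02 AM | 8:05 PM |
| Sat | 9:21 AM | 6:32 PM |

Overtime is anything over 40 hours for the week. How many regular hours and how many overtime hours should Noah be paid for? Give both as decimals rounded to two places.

Mon: 5:56 AM–3:05 PM = 9 h 9 min
Tue: 8:54 AM–5:55 PM = 9 h 1 min
Wed: 5:43 AM–2:23 PM = 8 h 40 min
Thu: 8:46 AM–7:41 PM = 10 h 55 min
Fri: 11:02 AM–8:05 PM = 9 h 3 min
Sat: 9:21 AM–6:32 PM = 9 h 11 min
Total worked: 55 h 59 min = 55.98 h.
Threshold 40 h → overtime 15 h 59 min, regular 40 h 0 min.

Regular 40.00 hours, overtime 15.98 hours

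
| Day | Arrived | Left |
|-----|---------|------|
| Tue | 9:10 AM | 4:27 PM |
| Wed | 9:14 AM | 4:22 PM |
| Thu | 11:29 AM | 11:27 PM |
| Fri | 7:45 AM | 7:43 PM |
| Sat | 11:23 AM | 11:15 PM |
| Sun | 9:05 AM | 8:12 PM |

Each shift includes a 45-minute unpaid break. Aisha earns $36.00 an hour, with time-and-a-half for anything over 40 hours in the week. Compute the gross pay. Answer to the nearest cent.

Tue: 9:10 AM–4:27 PM = 7 h 17 min; less 45 min break → 6 h 32 min
Wed: 9:14 AM–4:22 PM = 7 h 8 min; less 45 min break → 6 h 23 min
Thu: 11:29 AM–11:27 PM = 11 h 58 min; less 45 min break → 11 h 13 min
Fri: 7:45 AM–7:43 PM = 11 h 58 min; less 45 min break → 11 h 13 min
Sat: 11:23 AM–11:15 PM = 11 h 52 min; less 45 min break → 11 h 7 min
Sun: 9:05 AM–8:12 PM = 11 h 7 min; less 45 min break → 10 h 22 min
Total worked: 56 h 50 min = 3410 min.
Regular 40 h 0 min = 2400 min at $36.00/h; overtime 16 h 50 min = 1010 min at $54.00/h.
Pay = (2400 × $36.00 + 1010 × $54.00) ÷ 60 = $2349.00.

$2349.00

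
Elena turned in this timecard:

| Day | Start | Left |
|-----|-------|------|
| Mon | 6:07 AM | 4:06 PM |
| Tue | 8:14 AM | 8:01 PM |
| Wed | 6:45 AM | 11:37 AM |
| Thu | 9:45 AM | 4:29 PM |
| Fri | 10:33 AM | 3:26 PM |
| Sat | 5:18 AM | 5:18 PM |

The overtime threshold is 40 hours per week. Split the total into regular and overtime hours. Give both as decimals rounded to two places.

Mon: 6:07 AM–4:06 PM = 9 h 59 min
Tue: 8:14 AM–8:01 PM = 11 h 47 min
Wed: 6:45 AM–11:37 AM = 4 h 52 min
Thu: 9:45 AM–4:29 PM = 6 h 44 min
Fri: 10:33 AM–3:26 PM = 4 h 53 min
Sat: 5:18 AM–5:18 PM = 12 h 0 min
Total worked: 50 h 15 min = 50.25 h.
Threshold 40 h → overtime 10 h 15 min, regular 40 h 0 min.

Regular 40.00 hours, overtime 10.25 hours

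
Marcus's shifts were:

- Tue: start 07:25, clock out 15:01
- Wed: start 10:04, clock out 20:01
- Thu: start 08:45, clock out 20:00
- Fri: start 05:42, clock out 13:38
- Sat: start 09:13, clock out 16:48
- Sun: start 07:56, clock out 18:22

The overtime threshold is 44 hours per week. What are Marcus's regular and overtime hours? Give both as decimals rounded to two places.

Regular 44.00 hours, overtime 10.75 hours

Tue: 07:25–15:01 = 7 h 36 min
Wed: 10:04–20:01 = 9 h 57 min
Thu: 08:45–20:00 = 11 h 15 min
Fri: 05:42–13:38 = 7 h 56 min
Sat: 09:13–16:48 = 7 h 35 min
Sun: 07:56–18:22 = 10 h 26 min
Total worked: 54 h 45 min = 54.75 h.
Threshold 44 h → overtime 10 h 45 min, regular 44 h 0 min.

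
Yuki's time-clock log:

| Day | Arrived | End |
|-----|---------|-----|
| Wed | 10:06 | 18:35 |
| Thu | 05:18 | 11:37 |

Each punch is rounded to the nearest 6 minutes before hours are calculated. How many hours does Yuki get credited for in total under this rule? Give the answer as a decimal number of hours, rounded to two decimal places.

14.80 hours

Wed: in 10:06→10:06, out 18:35→18:36; 8 h 30 min
Thu: in 05:18→05:18, out 11:37→11:36; 6 h 18 min
Total credited: 14 h 48 min.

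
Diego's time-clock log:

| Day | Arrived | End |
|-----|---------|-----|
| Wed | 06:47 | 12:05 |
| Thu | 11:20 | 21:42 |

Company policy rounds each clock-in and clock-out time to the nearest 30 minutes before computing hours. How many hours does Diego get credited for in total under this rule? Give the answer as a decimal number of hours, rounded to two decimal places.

Wed: in 06:47→07:00, out 12:05→12:00; 5 h 0 min
Thu: in 11:20→11:30, out 21:42→21:30; 10 h 0 min
Total credited: 15 h 0 min.

15.00 hours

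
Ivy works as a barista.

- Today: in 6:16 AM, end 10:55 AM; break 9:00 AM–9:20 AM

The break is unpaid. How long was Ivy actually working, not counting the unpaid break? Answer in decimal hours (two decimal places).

Today: 6:16 AM–10:55 AM = 4 h 39 min; less 20 min break → 4 h 19 min

4.32 hours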